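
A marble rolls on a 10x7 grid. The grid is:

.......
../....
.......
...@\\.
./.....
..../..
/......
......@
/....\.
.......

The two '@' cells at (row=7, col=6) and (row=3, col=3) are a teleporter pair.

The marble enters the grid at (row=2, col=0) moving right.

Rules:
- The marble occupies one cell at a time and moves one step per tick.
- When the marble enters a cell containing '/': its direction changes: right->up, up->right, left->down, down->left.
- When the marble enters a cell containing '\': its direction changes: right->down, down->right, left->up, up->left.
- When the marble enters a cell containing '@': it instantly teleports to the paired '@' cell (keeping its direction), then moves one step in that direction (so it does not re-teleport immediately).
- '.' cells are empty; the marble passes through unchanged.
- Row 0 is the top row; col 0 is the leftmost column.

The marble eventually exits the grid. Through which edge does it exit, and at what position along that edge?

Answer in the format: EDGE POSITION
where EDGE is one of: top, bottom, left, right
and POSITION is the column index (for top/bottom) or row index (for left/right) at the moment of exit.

Step 1: enter (2,0), '.' pass, move right to (2,1)
Step 2: enter (2,1), '.' pass, move right to (2,2)
Step 3: enter (2,2), '.' pass, move right to (2,3)
Step 4: enter (2,3), '.' pass, move right to (2,4)
Step 5: enter (2,4), '.' pass, move right to (2,5)
Step 6: enter (2,5), '.' pass, move right to (2,6)
Step 7: enter (2,6), '.' pass, move right to (2,7)
Step 8: at (2,7) — EXIT via right edge, pos 2

Answer: right 2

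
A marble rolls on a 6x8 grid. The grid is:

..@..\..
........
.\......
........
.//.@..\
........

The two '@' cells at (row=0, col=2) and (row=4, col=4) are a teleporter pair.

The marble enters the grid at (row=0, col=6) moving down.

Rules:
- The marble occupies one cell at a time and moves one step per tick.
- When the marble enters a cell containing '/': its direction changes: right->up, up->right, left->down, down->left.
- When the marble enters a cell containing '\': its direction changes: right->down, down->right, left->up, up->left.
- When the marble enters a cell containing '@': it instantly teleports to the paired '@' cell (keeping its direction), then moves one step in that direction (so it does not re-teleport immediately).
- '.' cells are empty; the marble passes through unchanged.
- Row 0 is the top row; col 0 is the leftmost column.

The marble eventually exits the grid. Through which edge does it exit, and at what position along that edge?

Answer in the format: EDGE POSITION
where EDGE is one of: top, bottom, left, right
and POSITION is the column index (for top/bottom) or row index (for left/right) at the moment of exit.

Answer: bottom 6

Derivation:
Step 1: enter (0,6), '.' pass, move down to (1,6)
Step 2: enter (1,6), '.' pass, move down to (2,6)
Step 3: enter (2,6), '.' pass, move down to (3,6)
Step 4: enter (3,6), '.' pass, move down to (4,6)
Step 5: enter (4,6), '.' pass, move down to (5,6)
Step 6: enter (5,6), '.' pass, move down to (6,6)
Step 7: at (6,6) — EXIT via bottom edge, pos 6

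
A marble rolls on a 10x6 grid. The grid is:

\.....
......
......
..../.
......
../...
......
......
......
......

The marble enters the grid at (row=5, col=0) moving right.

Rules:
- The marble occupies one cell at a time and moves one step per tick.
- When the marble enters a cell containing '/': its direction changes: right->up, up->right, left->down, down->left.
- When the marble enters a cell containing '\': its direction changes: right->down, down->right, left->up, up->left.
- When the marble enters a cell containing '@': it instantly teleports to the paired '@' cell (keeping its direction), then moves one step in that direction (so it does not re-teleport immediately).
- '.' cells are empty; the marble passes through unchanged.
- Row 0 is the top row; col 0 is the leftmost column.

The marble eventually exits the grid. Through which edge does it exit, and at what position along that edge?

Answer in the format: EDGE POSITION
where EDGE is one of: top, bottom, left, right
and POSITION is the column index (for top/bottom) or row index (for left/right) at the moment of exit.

Answer: top 2

Derivation:
Step 1: enter (5,0), '.' pass, move right to (5,1)
Step 2: enter (5,1), '.' pass, move right to (5,2)
Step 3: enter (5,2), '/' deflects right->up, move up to (4,2)
Step 4: enter (4,2), '.' pass, move up to (3,2)
Step 5: enter (3,2), '.' pass, move up to (2,2)
Step 6: enter (2,2), '.' pass, move up to (1,2)
Step 7: enter (1,2), '.' pass, move up to (0,2)
Step 8: enter (0,2), '.' pass, move up to (-1,2)
Step 9: at (-1,2) — EXIT via top edge, pos 2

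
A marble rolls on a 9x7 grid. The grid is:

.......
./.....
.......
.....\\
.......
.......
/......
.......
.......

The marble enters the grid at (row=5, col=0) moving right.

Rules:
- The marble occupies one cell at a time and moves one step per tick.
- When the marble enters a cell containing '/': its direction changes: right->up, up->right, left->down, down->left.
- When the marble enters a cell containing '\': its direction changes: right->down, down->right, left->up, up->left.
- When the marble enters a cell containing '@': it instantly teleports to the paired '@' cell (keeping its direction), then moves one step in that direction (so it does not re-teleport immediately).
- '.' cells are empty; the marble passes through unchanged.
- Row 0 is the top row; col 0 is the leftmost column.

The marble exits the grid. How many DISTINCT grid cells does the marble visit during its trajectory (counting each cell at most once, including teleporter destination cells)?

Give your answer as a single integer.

Answer: 7

Derivation:
Step 1: enter (5,0), '.' pass, move right to (5,1)
Step 2: enter (5,1), '.' pass, move right to (5,2)
Step 3: enter (5,2), '.' pass, move right to (5,3)
Step 4: enter (5,3), '.' pass, move right to (5,4)
Step 5: enter (5,4), '.' pass, move right to (5,5)
Step 6: enter (5,5), '.' pass, move right to (5,6)
Step 7: enter (5,6), '.' pass, move right to (5,7)
Step 8: at (5,7) — EXIT via right edge, pos 5
Distinct cells visited: 7 (path length 7)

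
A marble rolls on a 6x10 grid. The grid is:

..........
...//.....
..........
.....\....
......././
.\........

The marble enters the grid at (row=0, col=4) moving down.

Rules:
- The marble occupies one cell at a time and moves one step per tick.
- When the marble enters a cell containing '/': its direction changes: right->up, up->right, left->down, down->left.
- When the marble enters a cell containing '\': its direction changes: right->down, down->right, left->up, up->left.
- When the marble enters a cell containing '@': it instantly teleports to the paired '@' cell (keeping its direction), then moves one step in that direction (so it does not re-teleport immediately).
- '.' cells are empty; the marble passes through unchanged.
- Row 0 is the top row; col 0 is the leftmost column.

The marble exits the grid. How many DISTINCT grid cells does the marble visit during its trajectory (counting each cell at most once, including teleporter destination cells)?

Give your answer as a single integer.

Answer: 7

Derivation:
Step 1: enter (0,4), '.' pass, move down to (1,4)
Step 2: enter (1,4), '/' deflects down->left, move left to (1,3)
Step 3: enter (1,3), '/' deflects left->down, move down to (2,3)
Step 4: enter (2,3), '.' pass, move down to (3,3)
Step 5: enter (3,3), '.' pass, move down to (4,3)
Step 6: enter (4,3), '.' pass, move down to (5,3)
Step 7: enter (5,3), '.' pass, move down to (6,3)
Step 8: at (6,3) — EXIT via bottom edge, pos 3
Distinct cells visited: 7 (path length 7)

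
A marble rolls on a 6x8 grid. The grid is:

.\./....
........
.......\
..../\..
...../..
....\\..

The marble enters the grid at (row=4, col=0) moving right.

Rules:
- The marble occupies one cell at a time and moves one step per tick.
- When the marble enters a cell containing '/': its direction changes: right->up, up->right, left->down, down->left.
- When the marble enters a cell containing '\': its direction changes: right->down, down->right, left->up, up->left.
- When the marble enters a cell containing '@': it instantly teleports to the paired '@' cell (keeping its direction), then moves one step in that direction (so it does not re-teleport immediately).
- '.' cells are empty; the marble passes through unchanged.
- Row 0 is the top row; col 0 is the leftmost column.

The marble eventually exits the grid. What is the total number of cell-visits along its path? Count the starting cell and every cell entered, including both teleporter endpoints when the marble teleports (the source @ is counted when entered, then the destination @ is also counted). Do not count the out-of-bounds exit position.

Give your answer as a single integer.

Step 1: enter (4,0), '.' pass, move right to (4,1)
Step 2: enter (4,1), '.' pass, move right to (4,2)
Step 3: enter (4,2), '.' pass, move right to (4,3)
Step 4: enter (4,3), '.' pass, move right to (4,4)
Step 5: enter (4,4), '.' pass, move right to (4,5)
Step 6: enter (4,5), '/' deflects right->up, move up to (3,5)
Step 7: enter (3,5), '\' deflects up->left, move left to (3,4)
Step 8: enter (3,4), '/' deflects left->down, move down to (4,4)
Step 9: enter (4,4), '.' pass, move down to (5,4)
Step 10: enter (5,4), '\' deflects down->right, move right to (5,5)
Step 11: enter (5,5), '\' deflects right->down, move down to (6,5)
Step 12: at (6,5) — EXIT via bottom edge, pos 5
Path length (cell visits): 11

Answer: 11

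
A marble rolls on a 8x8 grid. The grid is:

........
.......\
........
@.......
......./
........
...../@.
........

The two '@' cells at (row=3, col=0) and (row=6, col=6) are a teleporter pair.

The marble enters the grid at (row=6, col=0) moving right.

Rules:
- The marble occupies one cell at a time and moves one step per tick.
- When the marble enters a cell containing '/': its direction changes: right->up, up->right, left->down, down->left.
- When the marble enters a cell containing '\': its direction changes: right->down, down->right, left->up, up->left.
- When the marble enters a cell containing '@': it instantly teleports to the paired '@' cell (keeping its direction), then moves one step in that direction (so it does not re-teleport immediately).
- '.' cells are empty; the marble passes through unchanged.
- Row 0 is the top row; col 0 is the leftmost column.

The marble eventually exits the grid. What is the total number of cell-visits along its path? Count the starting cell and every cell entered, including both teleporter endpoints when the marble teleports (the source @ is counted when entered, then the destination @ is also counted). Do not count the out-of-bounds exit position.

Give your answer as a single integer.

Step 1: enter (6,0), '.' pass, move right to (6,1)
Step 2: enter (6,1), '.' pass, move right to (6,2)
Step 3: enter (6,2), '.' pass, move right to (6,3)
Step 4: enter (6,3), '.' pass, move right to (6,4)
Step 5: enter (6,4), '.' pass, move right to (6,5)
Step 6: enter (6,5), '/' deflects right->up, move up to (5,5)
Step 7: enter (5,5), '.' pass, move up to (4,5)
Step 8: enter (4,5), '.' pass, move up to (3,5)
Step 9: enter (3,5), '.' pass, move up to (2,5)
Step 10: enter (2,5), '.' pass, move up to (1,5)
Step 11: enter (1,5), '.' pass, move up to (0,5)
Step 12: enter (0,5), '.' pass, move up to (-1,5)
Step 13: at (-1,5) — EXIT via top edge, pos 5
Path length (cell visits): 12

Answer: 12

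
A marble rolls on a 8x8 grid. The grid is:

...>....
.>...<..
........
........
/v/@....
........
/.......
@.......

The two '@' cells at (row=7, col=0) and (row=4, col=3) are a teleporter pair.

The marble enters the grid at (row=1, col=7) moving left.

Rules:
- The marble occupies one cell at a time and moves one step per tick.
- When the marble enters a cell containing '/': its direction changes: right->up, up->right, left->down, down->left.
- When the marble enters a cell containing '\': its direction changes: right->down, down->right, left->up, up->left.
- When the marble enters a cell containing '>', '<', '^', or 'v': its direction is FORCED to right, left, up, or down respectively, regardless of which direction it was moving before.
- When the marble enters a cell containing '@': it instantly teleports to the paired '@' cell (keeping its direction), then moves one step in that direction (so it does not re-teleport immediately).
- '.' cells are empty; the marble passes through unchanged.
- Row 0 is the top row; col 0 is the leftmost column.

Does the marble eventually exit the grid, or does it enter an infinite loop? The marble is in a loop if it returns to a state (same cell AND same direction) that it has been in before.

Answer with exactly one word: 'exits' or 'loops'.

Answer: loops

Derivation:
Step 1: enter (1,7), '.' pass, move left to (1,6)
Step 2: enter (1,6), '.' pass, move left to (1,5)
Step 3: enter (1,5), '<' forces left->left, move left to (1,4)
Step 4: enter (1,4), '.' pass, move left to (1,3)
Step 5: enter (1,3), '.' pass, move left to (1,2)
Step 6: enter (1,2), '.' pass, move left to (1,1)
Step 7: enter (1,1), '>' forces left->right, move right to (1,2)
Step 8: enter (1,2), '.' pass, move right to (1,3)
Step 9: enter (1,3), '.' pass, move right to (1,4)
Step 10: enter (1,4), '.' pass, move right to (1,5)
Step 11: enter (1,5), '<' forces right->left, move left to (1,4)
Step 12: at (1,4) dir=left — LOOP DETECTED (seen before)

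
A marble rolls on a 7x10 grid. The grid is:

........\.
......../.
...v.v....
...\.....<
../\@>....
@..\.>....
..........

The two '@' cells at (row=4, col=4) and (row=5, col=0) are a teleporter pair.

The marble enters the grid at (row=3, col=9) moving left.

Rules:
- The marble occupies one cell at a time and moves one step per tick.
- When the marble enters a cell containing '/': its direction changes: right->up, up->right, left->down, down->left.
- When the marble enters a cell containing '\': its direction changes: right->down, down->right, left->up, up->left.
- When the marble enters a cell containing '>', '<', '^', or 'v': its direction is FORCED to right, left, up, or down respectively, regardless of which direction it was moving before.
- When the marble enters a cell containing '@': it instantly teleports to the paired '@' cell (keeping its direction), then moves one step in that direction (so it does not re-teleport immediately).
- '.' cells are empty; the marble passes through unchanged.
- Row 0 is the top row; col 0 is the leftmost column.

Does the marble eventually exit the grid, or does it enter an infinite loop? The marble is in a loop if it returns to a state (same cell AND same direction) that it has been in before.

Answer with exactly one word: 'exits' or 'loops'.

Step 1: enter (3,9), '<' forces left->left, move left to (3,8)
Step 2: enter (3,8), '.' pass, move left to (3,7)
Step 3: enter (3,7), '.' pass, move left to (3,6)
Step 4: enter (3,6), '.' pass, move left to (3,5)
Step 5: enter (3,5), '.' pass, move left to (3,4)
Step 6: enter (3,4), '.' pass, move left to (3,3)
Step 7: enter (3,3), '\' deflects left->up, move up to (2,3)
Step 8: enter (2,3), 'v' forces up->down, move down to (3,3)
Step 9: enter (3,3), '\' deflects down->right, move right to (3,4)
Step 10: enter (3,4), '.' pass, move right to (3,5)
Step 11: enter (3,5), '.' pass, move right to (3,6)
Step 12: enter (3,6), '.' pass, move right to (3,7)
Step 13: enter (3,7), '.' pass, move right to (3,8)
Step 14: enter (3,8), '.' pass, move right to (3,9)
Step 15: enter (3,9), '<' forces right->left, move left to (3,8)
Step 16: at (3,8) dir=left — LOOP DETECTED (seen before)

Answer: loops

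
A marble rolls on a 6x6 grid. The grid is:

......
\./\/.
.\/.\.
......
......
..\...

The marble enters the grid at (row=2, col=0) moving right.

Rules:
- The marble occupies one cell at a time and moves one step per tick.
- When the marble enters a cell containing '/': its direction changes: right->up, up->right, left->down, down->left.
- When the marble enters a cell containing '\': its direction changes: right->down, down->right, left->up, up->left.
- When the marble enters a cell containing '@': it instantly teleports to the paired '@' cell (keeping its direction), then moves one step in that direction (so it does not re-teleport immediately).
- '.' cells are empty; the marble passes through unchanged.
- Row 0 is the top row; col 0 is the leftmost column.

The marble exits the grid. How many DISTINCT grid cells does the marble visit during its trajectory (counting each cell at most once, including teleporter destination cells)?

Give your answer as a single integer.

Step 1: enter (2,0), '.' pass, move right to (2,1)
Step 2: enter (2,1), '\' deflects right->down, move down to (3,1)
Step 3: enter (3,1), '.' pass, move down to (4,1)
Step 4: enter (4,1), '.' pass, move down to (5,1)
Step 5: enter (5,1), '.' pass, move down to (6,1)
Step 6: at (6,1) — EXIT via bottom edge, pos 1
Distinct cells visited: 5 (path length 5)

Answer: 5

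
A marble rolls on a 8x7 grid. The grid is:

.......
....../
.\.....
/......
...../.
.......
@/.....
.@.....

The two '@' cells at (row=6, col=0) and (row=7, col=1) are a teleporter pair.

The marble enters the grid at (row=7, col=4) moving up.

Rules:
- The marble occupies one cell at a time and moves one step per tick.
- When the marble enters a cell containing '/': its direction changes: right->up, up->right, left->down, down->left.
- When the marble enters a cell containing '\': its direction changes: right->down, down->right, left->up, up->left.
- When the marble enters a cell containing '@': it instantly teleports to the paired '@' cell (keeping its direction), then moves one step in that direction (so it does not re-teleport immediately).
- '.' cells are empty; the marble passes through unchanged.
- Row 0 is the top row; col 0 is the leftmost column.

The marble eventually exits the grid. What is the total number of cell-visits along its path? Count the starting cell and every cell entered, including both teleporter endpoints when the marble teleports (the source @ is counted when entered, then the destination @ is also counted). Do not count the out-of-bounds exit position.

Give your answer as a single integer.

Step 1: enter (7,4), '.' pass, move up to (6,4)
Step 2: enter (6,4), '.' pass, move up to (5,4)
Step 3: enter (5,4), '.' pass, move up to (4,4)
Step 4: enter (4,4), '.' pass, move up to (3,4)
Step 5: enter (3,4), '.' pass, move up to (2,4)
Step 6: enter (2,4), '.' pass, move up to (1,4)
Step 7: enter (1,4), '.' pass, move up to (0,4)
Step 8: enter (0,4), '.' pass, move up to (-1,4)
Step 9: at (-1,4) — EXIT via top edge, pos 4
Path length (cell visits): 8

Answer: 8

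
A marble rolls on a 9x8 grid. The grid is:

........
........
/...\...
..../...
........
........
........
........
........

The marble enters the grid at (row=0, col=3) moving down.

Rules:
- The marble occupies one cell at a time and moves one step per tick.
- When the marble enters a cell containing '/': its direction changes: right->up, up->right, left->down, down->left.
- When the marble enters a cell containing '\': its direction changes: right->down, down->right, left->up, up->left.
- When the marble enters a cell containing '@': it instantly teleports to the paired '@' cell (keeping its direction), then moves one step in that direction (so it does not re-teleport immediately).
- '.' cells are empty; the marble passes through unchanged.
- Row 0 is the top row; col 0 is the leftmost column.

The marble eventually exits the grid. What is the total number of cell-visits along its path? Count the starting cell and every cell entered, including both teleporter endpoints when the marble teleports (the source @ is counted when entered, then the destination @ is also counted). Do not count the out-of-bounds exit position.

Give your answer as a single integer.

Step 1: enter (0,3), '.' pass, move down to (1,3)
Step 2: enter (1,3), '.' pass, move down to (2,3)
Step 3: enter (2,3), '.' pass, move down to (3,3)
Step 4: enter (3,3), '.' pass, move down to (4,3)
Step 5: enter (4,3), '.' pass, move down to (5,3)
Step 6: enter (5,3), '.' pass, move down to (6,3)
Step 7: enter (6,3), '.' pass, move down to (7,3)
Step 8: enter (7,3), '.' pass, move down to (8,3)
Step 9: enter (8,3), '.' pass, move down to (9,3)
Step 10: at (9,3) — EXIT via bottom edge, pos 3
Path length (cell visits): 9

Answer: 9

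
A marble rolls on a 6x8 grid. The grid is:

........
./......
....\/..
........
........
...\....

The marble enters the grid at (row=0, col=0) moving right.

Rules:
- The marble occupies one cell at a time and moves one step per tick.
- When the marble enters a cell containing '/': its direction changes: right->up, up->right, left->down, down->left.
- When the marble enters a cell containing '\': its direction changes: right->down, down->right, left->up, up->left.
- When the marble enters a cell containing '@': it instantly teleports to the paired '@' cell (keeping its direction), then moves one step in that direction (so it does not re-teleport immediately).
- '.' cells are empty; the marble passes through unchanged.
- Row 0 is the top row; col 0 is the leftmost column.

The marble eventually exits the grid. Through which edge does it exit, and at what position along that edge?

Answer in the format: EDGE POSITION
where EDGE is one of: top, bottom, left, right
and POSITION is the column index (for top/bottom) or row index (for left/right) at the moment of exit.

Step 1: enter (0,0), '.' pass, move right to (0,1)
Step 2: enter (0,1), '.' pass, move right to (0,2)
Step 3: enter (0,2), '.' pass, move right to (0,3)
Step 4: enter (0,3), '.' pass, move right to (0,4)
Step 5: enter (0,4), '.' pass, move right to (0,5)
Step 6: enter (0,5), '.' pass, move right to (0,6)
Step 7: enter (0,6), '.' pass, move right to (0,7)
Step 8: enter (0,7), '.' pass, move right to (0,8)
Step 9: at (0,8) — EXIT via right edge, pos 0

Answer: right 0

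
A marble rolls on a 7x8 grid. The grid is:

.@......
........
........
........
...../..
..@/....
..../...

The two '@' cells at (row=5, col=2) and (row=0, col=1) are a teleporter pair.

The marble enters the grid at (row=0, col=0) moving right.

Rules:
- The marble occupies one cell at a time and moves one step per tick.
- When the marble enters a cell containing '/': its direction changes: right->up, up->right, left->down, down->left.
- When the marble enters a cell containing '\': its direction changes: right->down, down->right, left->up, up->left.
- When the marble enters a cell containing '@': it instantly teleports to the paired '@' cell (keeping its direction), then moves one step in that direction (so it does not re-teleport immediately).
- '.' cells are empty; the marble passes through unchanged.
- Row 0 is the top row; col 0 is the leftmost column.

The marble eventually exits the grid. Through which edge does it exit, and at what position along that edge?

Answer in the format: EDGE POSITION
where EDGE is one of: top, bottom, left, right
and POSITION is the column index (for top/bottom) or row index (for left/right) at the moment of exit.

Answer: top 3

Derivation:
Step 1: enter (0,0), '.' pass, move right to (0,1)
Step 2: enter (0,1), '@' teleport (0,1)->(5,2), also enter (5,2), move right to (5,3)
Step 3: enter (5,3), '/' deflects right->up, move up to (4,3)
Step 4: enter (4,3), '.' pass, move up to (3,3)
Step 5: enter (3,3), '.' pass, move up to (2,3)
Step 6: enter (2,3), '.' pass, move up to (1,3)
Step 7: enter (1,3), '.' pass, move up to (0,3)
Step 8: enter (0,3), '.' pass, move up to (-1,3)
Step 9: at (-1,3) — EXIT via top edge, pos 3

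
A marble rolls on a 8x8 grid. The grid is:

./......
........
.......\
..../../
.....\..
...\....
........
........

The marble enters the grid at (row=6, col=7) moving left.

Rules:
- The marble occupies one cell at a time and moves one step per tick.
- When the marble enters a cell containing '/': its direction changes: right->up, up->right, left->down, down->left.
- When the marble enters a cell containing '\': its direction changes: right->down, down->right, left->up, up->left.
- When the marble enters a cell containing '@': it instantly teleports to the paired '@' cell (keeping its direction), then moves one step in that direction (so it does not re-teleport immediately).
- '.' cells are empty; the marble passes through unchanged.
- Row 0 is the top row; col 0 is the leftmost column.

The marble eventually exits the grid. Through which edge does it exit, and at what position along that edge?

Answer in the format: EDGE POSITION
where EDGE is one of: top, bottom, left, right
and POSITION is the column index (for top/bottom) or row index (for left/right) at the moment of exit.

Answer: left 6

Derivation:
Step 1: enter (6,7), '.' pass, move left to (6,6)
Step 2: enter (6,6), '.' pass, move left to (6,5)
Step 3: enter (6,5), '.' pass, move left to (6,4)
Step 4: enter (6,4), '.' pass, move left to (6,3)
Step 5: enter (6,3), '.' pass, move left to (6,2)
Step 6: enter (6,2), '.' pass, move left to (6,1)
Step 7: enter (6,1), '.' pass, move left to (6,0)
Step 8: enter (6,0), '.' pass, move left to (6,-1)
Step 9: at (6,-1) — EXIT via left edge, pos 6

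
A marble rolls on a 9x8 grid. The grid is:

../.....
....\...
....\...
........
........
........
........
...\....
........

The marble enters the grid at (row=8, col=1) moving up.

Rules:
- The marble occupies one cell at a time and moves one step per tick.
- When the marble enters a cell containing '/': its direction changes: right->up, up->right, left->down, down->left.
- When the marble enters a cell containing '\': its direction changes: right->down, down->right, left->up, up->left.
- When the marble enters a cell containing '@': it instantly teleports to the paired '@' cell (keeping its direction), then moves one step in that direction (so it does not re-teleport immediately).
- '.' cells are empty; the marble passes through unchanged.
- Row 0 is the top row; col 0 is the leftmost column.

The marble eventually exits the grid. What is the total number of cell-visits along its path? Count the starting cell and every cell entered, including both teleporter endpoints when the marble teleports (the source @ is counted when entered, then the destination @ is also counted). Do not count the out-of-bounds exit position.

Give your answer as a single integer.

Answer: 9

Derivation:
Step 1: enter (8,1), '.' pass, move up to (7,1)
Step 2: enter (7,1), '.' pass, move up to (6,1)
Step 3: enter (6,1), '.' pass, move up to (5,1)
Step 4: enter (5,1), '.' pass, move up to (4,1)
Step 5: enter (4,1), '.' pass, move up to (3,1)
Step 6: enter (3,1), '.' pass, move up to (2,1)
Step 7: enter (2,1), '.' pass, move up to (1,1)
Step 8: enter (1,1), '.' pass, move up to (0,1)
Step 9: enter (0,1), '.' pass, move up to (-1,1)
Step 10: at (-1,1) — EXIT via top edge, pos 1
Path length (cell visits): 9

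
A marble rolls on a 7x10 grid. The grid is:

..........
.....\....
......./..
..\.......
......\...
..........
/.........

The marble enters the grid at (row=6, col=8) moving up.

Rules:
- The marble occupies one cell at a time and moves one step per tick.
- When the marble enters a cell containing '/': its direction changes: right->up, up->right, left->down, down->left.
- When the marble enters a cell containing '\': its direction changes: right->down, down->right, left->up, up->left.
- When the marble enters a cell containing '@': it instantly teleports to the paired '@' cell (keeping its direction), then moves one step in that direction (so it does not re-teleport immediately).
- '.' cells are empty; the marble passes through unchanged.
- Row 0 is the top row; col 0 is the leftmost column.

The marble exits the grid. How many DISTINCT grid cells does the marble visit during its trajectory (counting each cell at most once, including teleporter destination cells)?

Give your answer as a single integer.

Step 1: enter (6,8), '.' pass, move up to (5,8)
Step 2: enter (5,8), '.' pass, move up to (4,8)
Step 3: enter (4,8), '.' pass, move up to (3,8)
Step 4: enter (3,8), '.' pass, move up to (2,8)
Step 5: enter (2,8), '.' pass, move up to (1,8)
Step 6: enter (1,8), '.' pass, move up to (0,8)
Step 7: enter (0,8), '.' pass, move up to (-1,8)
Step 8: at (-1,8) — EXIT via top edge, pos 8
Distinct cells visited: 7 (path length 7)

Answer: 7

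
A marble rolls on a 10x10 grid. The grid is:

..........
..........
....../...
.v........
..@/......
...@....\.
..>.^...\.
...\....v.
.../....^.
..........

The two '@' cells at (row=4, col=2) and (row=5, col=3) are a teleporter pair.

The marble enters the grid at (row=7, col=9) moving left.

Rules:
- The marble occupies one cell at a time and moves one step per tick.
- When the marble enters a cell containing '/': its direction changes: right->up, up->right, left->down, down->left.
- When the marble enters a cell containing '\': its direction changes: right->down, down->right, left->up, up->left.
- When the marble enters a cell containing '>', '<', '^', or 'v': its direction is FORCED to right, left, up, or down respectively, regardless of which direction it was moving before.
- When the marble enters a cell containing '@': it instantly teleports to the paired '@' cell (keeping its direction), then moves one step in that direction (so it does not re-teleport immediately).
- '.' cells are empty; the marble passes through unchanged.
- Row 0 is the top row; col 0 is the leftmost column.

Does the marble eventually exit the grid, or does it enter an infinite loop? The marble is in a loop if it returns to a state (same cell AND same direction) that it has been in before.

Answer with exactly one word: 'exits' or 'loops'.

Step 1: enter (7,9), '.' pass, move left to (7,8)
Step 2: enter (7,8), 'v' forces left->down, move down to (8,8)
Step 3: enter (8,8), '^' forces down->up, move up to (7,8)
Step 4: enter (7,8), 'v' forces up->down, move down to (8,8)
Step 5: at (8,8) dir=down — LOOP DETECTED (seen before)

Answer: loops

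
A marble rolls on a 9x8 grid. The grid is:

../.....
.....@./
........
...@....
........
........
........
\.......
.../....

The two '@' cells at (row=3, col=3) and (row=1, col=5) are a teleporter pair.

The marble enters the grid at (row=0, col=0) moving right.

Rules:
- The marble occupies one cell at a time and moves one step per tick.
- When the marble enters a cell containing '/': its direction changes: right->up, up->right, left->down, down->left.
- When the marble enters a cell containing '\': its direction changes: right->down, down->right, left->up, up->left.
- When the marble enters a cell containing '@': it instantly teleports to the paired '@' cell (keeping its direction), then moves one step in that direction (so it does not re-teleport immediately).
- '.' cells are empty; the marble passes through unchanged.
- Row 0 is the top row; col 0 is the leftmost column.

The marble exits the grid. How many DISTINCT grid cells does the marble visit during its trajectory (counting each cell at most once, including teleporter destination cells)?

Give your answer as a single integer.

Step 1: enter (0,0), '.' pass, move right to (0,1)
Step 2: enter (0,1), '.' pass, move right to (0,2)
Step 3: enter (0,2), '/' deflects right->up, move up to (-1,2)
Step 4: at (-1,2) — EXIT via top edge, pos 2
Distinct cells visited: 3 (path length 3)

Answer: 3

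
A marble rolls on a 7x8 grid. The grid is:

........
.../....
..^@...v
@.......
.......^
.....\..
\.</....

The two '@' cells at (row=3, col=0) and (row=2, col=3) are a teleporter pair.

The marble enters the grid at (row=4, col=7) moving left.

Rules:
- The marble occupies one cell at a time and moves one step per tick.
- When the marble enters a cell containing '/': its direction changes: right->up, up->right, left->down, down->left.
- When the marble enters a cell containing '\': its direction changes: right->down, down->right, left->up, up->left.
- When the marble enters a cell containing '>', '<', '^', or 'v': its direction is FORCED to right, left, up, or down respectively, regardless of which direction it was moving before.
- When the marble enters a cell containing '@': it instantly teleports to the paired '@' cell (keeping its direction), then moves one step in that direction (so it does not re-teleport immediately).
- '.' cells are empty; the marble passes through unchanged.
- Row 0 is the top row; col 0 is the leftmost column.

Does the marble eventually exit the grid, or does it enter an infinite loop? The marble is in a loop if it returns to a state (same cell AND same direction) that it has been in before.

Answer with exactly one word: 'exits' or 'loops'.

Answer: loops

Derivation:
Step 1: enter (4,7), '^' forces left->up, move up to (3,7)
Step 2: enter (3,7), '.' pass, move up to (2,7)
Step 3: enter (2,7), 'v' forces up->down, move down to (3,7)
Step 4: enter (3,7), '.' pass, move down to (4,7)
Step 5: enter (4,7), '^' forces down->up, move up to (3,7)
Step 6: at (3,7) dir=up — LOOP DETECTED (seen before)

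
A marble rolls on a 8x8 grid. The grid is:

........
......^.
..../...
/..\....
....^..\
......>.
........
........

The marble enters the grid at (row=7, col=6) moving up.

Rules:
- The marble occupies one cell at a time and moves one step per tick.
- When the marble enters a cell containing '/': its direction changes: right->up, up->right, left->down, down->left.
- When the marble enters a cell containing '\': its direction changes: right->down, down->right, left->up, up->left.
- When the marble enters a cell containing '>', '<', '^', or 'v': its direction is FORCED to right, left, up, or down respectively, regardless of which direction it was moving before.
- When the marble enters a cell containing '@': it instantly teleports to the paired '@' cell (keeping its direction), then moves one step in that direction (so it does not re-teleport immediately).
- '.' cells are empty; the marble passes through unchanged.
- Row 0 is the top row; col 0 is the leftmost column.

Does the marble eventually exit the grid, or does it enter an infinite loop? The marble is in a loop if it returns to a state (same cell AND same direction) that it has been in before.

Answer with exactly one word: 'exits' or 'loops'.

Step 1: enter (7,6), '.' pass, move up to (6,6)
Step 2: enter (6,6), '.' pass, move up to (5,6)
Step 3: enter (5,6), '>' forces up->right, move right to (5,7)
Step 4: enter (5,7), '.' pass, move right to (5,8)
Step 5: at (5,8) — EXIT via right edge, pos 5

Answer: exits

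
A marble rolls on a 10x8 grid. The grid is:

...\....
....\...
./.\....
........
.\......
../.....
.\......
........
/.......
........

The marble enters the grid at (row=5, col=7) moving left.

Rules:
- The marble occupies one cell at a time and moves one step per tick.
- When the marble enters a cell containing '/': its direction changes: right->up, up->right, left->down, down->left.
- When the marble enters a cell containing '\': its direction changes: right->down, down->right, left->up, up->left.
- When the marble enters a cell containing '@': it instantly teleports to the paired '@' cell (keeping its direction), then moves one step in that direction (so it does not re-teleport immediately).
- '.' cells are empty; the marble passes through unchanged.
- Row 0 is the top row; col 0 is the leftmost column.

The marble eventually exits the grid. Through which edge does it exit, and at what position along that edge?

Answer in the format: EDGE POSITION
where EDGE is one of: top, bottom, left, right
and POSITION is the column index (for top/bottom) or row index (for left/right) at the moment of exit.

Step 1: enter (5,7), '.' pass, move left to (5,6)
Step 2: enter (5,6), '.' pass, move left to (5,5)
Step 3: enter (5,5), '.' pass, move left to (5,4)
Step 4: enter (5,4), '.' pass, move left to (5,3)
Step 5: enter (5,3), '.' pass, move left to (5,2)
Step 6: enter (5,2), '/' deflects left->down, move down to (6,2)
Step 7: enter (6,2), '.' pass, move down to (7,2)
Step 8: enter (7,2), '.' pass, move down to (8,2)
Step 9: enter (8,2), '.' pass, move down to (9,2)
Step 10: enter (9,2), '.' pass, move down to (10,2)
Step 11: at (10,2) — EXIT via bottom edge, pos 2

Answer: bottom 2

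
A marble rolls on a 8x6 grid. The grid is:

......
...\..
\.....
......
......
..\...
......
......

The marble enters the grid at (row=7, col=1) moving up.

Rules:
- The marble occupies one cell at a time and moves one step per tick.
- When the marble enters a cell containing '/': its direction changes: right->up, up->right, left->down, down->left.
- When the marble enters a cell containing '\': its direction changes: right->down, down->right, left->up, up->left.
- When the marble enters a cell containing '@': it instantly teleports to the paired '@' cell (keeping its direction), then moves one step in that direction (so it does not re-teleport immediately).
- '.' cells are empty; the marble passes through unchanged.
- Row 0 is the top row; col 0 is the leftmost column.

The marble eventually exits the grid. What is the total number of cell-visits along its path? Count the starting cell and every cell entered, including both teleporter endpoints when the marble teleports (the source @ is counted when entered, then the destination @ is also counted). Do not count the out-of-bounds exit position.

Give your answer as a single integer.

Step 1: enter (7,1), '.' pass, move up to (6,1)
Step 2: enter (6,1), '.' pass, move up to (5,1)
Step 3: enter (5,1), '.' pass, move up to (4,1)
Step 4: enter (4,1), '.' pass, move up to (3,1)
Step 5: enter (3,1), '.' pass, move up to (2,1)
Step 6: enter (2,1), '.' pass, move up to (1,1)
Step 7: enter (1,1), '.' pass, move up to (0,1)
Step 8: enter (0,1), '.' pass, move up to (-1,1)
Step 9: at (-1,1) — EXIT via top edge, pos 1
Path length (cell visits): 8

Answer: 8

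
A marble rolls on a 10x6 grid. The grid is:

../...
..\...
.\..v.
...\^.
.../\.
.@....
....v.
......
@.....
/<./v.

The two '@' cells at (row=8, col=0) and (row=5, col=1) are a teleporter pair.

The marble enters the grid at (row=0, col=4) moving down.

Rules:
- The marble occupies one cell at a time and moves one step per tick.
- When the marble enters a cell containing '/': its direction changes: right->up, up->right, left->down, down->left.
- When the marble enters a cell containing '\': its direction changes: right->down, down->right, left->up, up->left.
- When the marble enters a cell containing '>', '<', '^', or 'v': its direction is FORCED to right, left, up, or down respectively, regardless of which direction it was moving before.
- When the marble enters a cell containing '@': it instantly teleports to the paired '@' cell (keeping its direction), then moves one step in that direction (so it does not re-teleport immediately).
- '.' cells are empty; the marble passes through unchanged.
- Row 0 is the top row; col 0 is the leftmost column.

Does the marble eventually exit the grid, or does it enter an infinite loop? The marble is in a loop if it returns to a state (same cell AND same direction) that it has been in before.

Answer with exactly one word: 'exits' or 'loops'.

Step 1: enter (0,4), '.' pass, move down to (1,4)
Step 2: enter (1,4), '.' pass, move down to (2,4)
Step 3: enter (2,4), 'v' forces down->down, move down to (3,4)
Step 4: enter (3,4), '^' forces down->up, move up to (2,4)
Step 5: enter (2,4), 'v' forces up->down, move down to (3,4)
Step 6: at (3,4) dir=down — LOOP DETECTED (seen before)

Answer: loops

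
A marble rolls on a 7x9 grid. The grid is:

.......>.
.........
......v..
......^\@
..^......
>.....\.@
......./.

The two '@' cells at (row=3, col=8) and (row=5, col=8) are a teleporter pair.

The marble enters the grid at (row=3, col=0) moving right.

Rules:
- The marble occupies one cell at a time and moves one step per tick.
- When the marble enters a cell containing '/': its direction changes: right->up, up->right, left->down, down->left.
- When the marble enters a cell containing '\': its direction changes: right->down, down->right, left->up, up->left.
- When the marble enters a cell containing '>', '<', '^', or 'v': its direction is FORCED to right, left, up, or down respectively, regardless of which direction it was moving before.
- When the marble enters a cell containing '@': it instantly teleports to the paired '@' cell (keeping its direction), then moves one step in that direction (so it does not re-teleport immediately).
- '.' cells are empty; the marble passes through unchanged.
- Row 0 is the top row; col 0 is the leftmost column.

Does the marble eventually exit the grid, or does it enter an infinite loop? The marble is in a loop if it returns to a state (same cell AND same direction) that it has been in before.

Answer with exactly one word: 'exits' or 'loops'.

Step 1: enter (3,0), '.' pass, move right to (3,1)
Step 2: enter (3,1), '.' pass, move right to (3,2)
Step 3: enter (3,2), '.' pass, move right to (3,3)
Step 4: enter (3,3), '.' pass, move right to (3,4)
Step 5: enter (3,4), '.' pass, move right to (3,5)
Step 6: enter (3,5), '.' pass, move right to (3,6)
Step 7: enter (3,6), '^' forces right->up, move up to (2,6)
Step 8: enter (2,6), 'v' forces up->down, move down to (3,6)
Step 9: enter (3,6), '^' forces down->up, move up to (2,6)
Step 10: at (2,6) dir=up — LOOP DETECTED (seen before)

Answer: loops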